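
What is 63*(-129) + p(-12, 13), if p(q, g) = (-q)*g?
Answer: -7971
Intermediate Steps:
p(q, g) = -g*q
63*(-129) + p(-12, 13) = 63*(-129) - 1*13*(-12) = -8127 + 156 = -7971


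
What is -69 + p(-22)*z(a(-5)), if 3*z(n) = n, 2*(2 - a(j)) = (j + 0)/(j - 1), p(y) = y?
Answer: -1451/18 ≈ -80.611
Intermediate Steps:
a(j) = 2 - j/(2*(-1 + j)) (a(j) = 2 - (j + 0)/(2*(j - 1)) = 2 - j/(2*(-1 + j)))
z(n) = n/3
-69 + p(-22)*z(a(-5)) = -69 - 22*(-4 + 3*(-5))/(2*(-1 - 5))/3 = -69 - 22*(1/2)*(-4 - 15)/(-6)/3 = -69 - 22*(1/2)*(-1/6)*(-19)/3 = -69 - 22*19/(3*12) = -69 - 22*19/36 = -69 - 209/18 = -1451/18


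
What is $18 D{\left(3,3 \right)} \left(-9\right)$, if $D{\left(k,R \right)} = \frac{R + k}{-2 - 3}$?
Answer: $\frac{972}{5} \approx 194.4$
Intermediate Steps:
$D{\left(k,R \right)} = - \frac{R}{5} - \frac{k}{5}$ ($D{\left(k,R \right)} = \frac{R + k}{-5} = \left(R + k\right) \left(- \frac{1}{5}\right) = - \frac{R}{5} - \frac{k}{5}$)
$18 D{\left(3,3 \right)} \left(-9\right) = 18 \left(\left(- \frac{1}{5}\right) 3 - \frac{3}{5}\right) \left(-9\right) = 18 \left(- \frac{3}{5} - \frac{3}{5}\right) \left(-9\right) = 18 \left(- \frac{6}{5}\right) \left(-9\right) = \left(- \frac{108}{5}\right) \left(-9\right) = \frac{972}{5}$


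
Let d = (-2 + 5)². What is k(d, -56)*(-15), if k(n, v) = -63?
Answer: 945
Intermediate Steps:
d = 9 (d = 3² = 9)
k(d, -56)*(-15) = -63*(-15) = 945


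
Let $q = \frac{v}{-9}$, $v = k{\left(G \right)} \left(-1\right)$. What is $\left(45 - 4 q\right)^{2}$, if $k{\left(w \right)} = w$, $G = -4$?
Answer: $\frac{177241}{81} \approx 2188.2$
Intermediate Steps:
$v = 4$ ($v = \left(-4\right) \left(-1\right) = 4$)
$q = - \frac{4}{9}$ ($q = \frac{4}{-9} = 4 \left(- \frac{1}{9}\right) = - \frac{4}{9} \approx -0.44444$)
$\left(45 - 4 q\right)^{2} = \left(45 - - \frac{16}{9}\right)^{2} = \left(45 + \frac{16}{9}\right)^{2} = \left(\frac{421}{9}\right)^{2} = \frac{177241}{81}$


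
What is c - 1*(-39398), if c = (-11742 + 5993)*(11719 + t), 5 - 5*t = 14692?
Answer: -252230102/5 ≈ -5.0446e+7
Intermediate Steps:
t = -14687/5 (t = 1 - ⅕*14692 = 1 - 14692/5 = -14687/5 ≈ -2937.4)
c = -252427092/5 (c = (-11742 + 5993)*(11719 - 14687/5) = -5749*43908/5 = -252427092/5 ≈ -5.0485e+7)
c - 1*(-39398) = -252427092/5 - 1*(-39398) = -252427092/5 + 39398 = -252230102/5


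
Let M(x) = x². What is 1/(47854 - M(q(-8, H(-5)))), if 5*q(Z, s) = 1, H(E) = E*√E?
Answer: 25/1196349 ≈ 2.0897e-5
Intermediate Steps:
H(E) = E^(3/2)
q(Z, s) = ⅕ (q(Z, s) = (⅕)*1 = ⅕)
1/(47854 - M(q(-8, H(-5)))) = 1/(47854 - (⅕)²) = 1/(47854 - 1*1/25) = 1/(47854 - 1/25) = 1/(1196349/25) = 25/1196349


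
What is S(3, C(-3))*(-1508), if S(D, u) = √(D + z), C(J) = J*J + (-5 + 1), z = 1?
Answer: -3016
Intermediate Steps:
C(J) = -4 + J² (C(J) = J² - 4 = -4 + J²)
S(D, u) = √(1 + D) (S(D, u) = √(D + 1) = √(1 + D))
S(3, C(-3))*(-1508) = √(1 + 3)*(-1508) = √4*(-1508) = 2*(-1508) = -3016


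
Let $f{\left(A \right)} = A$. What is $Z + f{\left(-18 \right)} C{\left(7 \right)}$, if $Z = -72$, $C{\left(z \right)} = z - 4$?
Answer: $-126$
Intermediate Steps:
$C{\left(z \right)} = -4 + z$
$Z + f{\left(-18 \right)} C{\left(7 \right)} = -72 - 18 \left(-4 + 7\right) = -72 - 54 = -126$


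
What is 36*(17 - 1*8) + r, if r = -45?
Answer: 279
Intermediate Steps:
36*(17 - 1*8) + r = 36*(17 - 1*8) - 45 = 36*(17 - 8) - 45 = 36*9 - 45 = 324 - 45 = 279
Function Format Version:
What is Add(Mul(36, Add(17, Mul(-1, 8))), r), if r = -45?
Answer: 279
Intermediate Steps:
Add(Mul(36, Add(17, Mul(-1, 8))), r) = Add(Mul(36, Add(17, Mul(-1, 8))), -45) = Add(Mul(36, Add(17, -8)), -45) = Add(Mul(36, 9), -45) = Add(324, -45) = 279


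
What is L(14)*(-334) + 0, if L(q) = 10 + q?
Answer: -8016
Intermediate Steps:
L(14)*(-334) + 0 = (10 + 14)*(-334) + 0 = 24*(-334) + 0 = -8016 + 0 = -8016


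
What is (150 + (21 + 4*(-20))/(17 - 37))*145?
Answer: 88711/4 ≈ 22178.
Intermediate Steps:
(150 + (21 + 4*(-20))/(17 - 37))*145 = (150 + (21 - 80)/(-20))*145 = (150 - 59*(-1/20))*145 = (150 + 59/20)*145 = (3059/20)*145 = 88711/4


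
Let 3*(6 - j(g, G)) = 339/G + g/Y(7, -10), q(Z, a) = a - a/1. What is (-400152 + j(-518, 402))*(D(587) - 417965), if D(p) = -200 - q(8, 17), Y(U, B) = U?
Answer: 67261375668685/402 ≈ 1.6732e+11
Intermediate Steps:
q(Z, a) = 0 (q(Z, a) = a - a = 0)
j(g, G) = 6 - 113/G - g/21 (j(g, G) = 6 - (339/G + g/7)/3 = 6 + (-113/G - g/21) = 6 - 113/G - g/21)
D(p) = -200 (D(p) = -200 - 1*0 = -200 + 0 = -200)
(-400152 + j(-518, 402))*(D(587) - 417965) = (-400152 + (6 - 113/402 - 1/21*(-518)))*(-200 - 417965) = (-400152 + (6 - 113*1/402 + 74/3))*(-418165) = (-400152 + (6 - 113/402 + 74/3))*(-418165) = (-400152 + 12215/402)*(-418165) = -160848889/402*(-418165) = 67261375668685/402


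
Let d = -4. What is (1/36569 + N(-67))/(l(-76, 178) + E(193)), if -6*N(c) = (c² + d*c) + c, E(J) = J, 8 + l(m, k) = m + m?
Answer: -85754302/3620331 ≈ -23.687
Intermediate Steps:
l(m, k) = -8 + 2*m (l(m, k) = -8 + (m + m) = -8 + 2*m)
N(c) = c/2 - c²/6 (N(c) = -((c² - 4*c) + c)/6 = -(c² - 3*c)/6 = c/2 - c²/6)
(1/36569 + N(-67))/(l(-76, 178) + E(193)) = (1/36569 + (⅙)*(-67)*(3 - 1*(-67)))/((-8 + 2*(-76)) + 193) = (1/36569 + (⅙)*(-67)*(3 + 67))/((-8 - 152) + 193) = (1/36569 + (⅙)*(-67)*70)/(-160 + 193) = (1/36569 - 2345/3)/33 = -85754302/109707*1/33 = -85754302/3620331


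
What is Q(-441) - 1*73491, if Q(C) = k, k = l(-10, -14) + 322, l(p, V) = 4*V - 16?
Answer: -73241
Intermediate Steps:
l(p, V) = -16 + 4*V
k = 250 (k = (-16 + 4*(-14)) + 322 = (-16 - 56) + 322 = -72 + 322 = 250)
Q(C) = 250
Q(-441) - 1*73491 = 250 - 1*73491 = 250 - 73491 = -73241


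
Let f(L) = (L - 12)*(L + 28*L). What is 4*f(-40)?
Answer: 241280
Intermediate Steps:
f(L) = 29*L*(-12 + L) (f(L) = (-12 + L)*(29*L) = 29*L*(-12 + L))
4*f(-40) = 4*(29*(-40)*(-12 - 40)) = 4*(29*(-40)*(-52)) = 4*60320 = 241280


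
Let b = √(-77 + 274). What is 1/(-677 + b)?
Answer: -677/458132 - √197/458132 ≈ -0.0015084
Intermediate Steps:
b = √197 ≈ 14.036
1/(-677 + b) = 1/(-677 + √197)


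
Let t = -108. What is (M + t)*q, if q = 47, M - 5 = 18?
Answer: -3995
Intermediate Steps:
M = 23 (M = 5 + 18 = 23)
(M + t)*q = (23 - 108)*47 = -85*47 = -3995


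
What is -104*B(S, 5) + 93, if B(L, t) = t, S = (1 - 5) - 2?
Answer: -427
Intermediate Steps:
S = -6 (S = -4 - 2 = -6)
-104*B(S, 5) + 93 = -104*5 + 93 = -520 + 93 = -427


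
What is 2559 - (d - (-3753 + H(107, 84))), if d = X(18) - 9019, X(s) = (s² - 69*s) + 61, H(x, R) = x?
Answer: 8789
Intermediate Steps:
X(s) = 61 + s² - 69*s
d = -9876 (d = (61 + 18² - 69*18) - 9019 = (61 + 324 - 1242) - 9019 = -857 - 9019 = -9876)
2559 - (d - (-3753 + H(107, 84))) = 2559 - (-9876 - (-3753 + 107)) = 2559 - (-9876 - 1*(-3646)) = 2559 - (-9876 + 3646) = 2559 - 1*(-6230) = 2559 + 6230 = 8789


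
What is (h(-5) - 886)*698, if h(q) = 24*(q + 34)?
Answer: -132620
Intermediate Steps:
h(q) = 816 + 24*q (h(q) = 24*(34 + q) = 816 + 24*q)
(h(-5) - 886)*698 = ((816 + 24*(-5)) - 886)*698 = ((816 - 120) - 886)*698 = (696 - 886)*698 = -190*698 = -132620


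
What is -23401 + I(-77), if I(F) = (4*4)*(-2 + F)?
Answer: -24665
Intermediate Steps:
I(F) = -32 + 16*F (I(F) = 16*(-2 + F) = -32 + 16*F)
-23401 + I(-77) = -23401 + (-32 + 16*(-77)) = -23401 + (-32 - 1232) = -23401 - 1264 = -24665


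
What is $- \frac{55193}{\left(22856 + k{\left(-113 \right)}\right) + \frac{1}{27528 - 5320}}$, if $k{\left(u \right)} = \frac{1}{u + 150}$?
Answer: $- \frac{45351867328}{18780706021} \approx -2.4148$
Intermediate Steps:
$k{\left(u \right)} = \frac{1}{150 + u}$
$- \frac{55193}{\left(22856 + k{\left(-113 \right)}\right) + \frac{1}{27528 - 5320}} = - \frac{55193}{\left(22856 + \frac{1}{150 - 113}\right) + \frac{1}{27528 - 5320}} = - \frac{55193}{\left(22856 + \frac{1}{37}\right) + \frac{1}{22208}} = - \frac{55193}{\frac{845673}{37} + \frac{1}{22208}} = - \frac{55193}{\frac{18780706021}{821696}} = \left(-55193\right) \frac{821696}{18780706021} = - \frac{45351867328}{18780706021}$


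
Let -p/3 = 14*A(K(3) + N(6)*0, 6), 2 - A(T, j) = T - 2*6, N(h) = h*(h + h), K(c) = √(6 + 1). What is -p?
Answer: 588 - 42*√7 ≈ 476.88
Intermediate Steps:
K(c) = √7
N(h) = 2*h² (N(h) = h*(2*h) = 2*h²)
A(T, j) = 14 - T (A(T, j) = 2 - (T - 2*6) = 2 - (T - 12) = 2 - (-12 + T) = 2 + (12 - T) = 14 - T)
p = -588 + 42*√7 (p = -42*(14 - (√7 + (2*6²)*0)) = -42*(14 - (√7 + (2*36)*0)) = -42*(14 - (√7 + 72*0)) = -42*(14 - (√7 + 0)) = -42*(14 - √7) = -3*(196 - 14*√7) = -588 + 42*√7 ≈ -476.88)
-p = -(-588 + 42*√7) = 588 - 42*√7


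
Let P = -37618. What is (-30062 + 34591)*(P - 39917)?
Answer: -351156015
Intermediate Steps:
(-30062 + 34591)*(P - 39917) = (-30062 + 34591)*(-37618 - 39917) = 4529*(-77535) = -351156015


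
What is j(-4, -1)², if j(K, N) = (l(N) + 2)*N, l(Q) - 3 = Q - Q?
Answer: 25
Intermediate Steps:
l(Q) = 3 (l(Q) = 3 + (Q - Q) = 3 + 0 = 3)
j(K, N) = 5*N (j(K, N) = (3 + 2)*N = 5*N)
j(-4, -1)² = (5*(-1))² = (-5)² = 25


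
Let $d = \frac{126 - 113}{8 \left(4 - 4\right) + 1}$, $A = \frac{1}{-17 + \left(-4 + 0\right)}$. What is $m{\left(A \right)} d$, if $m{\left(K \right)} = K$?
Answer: $- \frac{13}{21} \approx -0.61905$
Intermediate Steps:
$A = - \frac{1}{21}$ ($A = \frac{1}{-17 - 4} = \frac{1}{-21} = - \frac{1}{21} \approx -0.047619$)
$d = 13$ ($d = \frac{13}{8 \left(4 - 4\right) + 1} = \frac{13}{8 \cdot 0 + 1} = \frac{13}{0 + 1} = \frac{13}{1} = 13 \cdot 1 = 13$)
$m{\left(A \right)} d = \left(- \frac{1}{21}\right) 13 = - \frac{13}{21}$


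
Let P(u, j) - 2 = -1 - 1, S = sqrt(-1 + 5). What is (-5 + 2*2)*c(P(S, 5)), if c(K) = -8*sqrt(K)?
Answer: 0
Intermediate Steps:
S = 2 (S = sqrt(4) = 2)
P(u, j) = 0 (P(u, j) = 2 + (-1 - 1) = 2 - 2 = 0)
(-5 + 2*2)*c(P(S, 5)) = (-5 + 2*2)*(-8*sqrt(0)) = (-5 + 4)*(-8*0) = -1*0 = 0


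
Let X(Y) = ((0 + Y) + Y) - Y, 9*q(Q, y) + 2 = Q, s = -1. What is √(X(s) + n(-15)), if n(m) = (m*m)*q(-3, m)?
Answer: 3*I*√14 ≈ 11.225*I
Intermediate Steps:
q(Q, y) = -2/9 + Q/9
n(m) = -5*m²/9 (n(m) = (m*m)*(-2/9 + (⅑)*(-3)) = m²*(-2/9 - ⅓) = m²*(-5/9) = -5*m²/9)
X(Y) = Y (X(Y) = (Y + Y) - Y = 2*Y - Y = Y)
√(X(s) + n(-15)) = √(-1 - 5/9*(-15)²) = √(-1 - 5/9*225) = √(-1 - 125) = √(-126) = 3*I*√14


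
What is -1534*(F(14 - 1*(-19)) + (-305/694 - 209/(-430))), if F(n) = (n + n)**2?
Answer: -498523698036/74605 ≈ -6.6822e+6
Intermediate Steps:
F(n) = 4*n**2 (F(n) = (2*n)**2 = 4*n**2)
-1534*(F(14 - 1*(-19)) + (-305/694 - 209/(-430))) = -1534*(4*(14 - 1*(-19))**2 + (-305/694 - 209/(-430))) = -1534*(4*(14 + 19)**2 + (-305*1/694 - 209*(-1/430))) = -1534*(4*33**2 + (-305/694 + 209/430)) = -1534*(4*1089 + 3474/74605) = -1534*(4356 + 3474/74605) = -1534*324982854/74605 = -498523698036/74605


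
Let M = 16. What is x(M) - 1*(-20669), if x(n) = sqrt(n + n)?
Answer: 20669 + 4*sqrt(2) ≈ 20675.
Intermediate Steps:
x(n) = sqrt(2)*sqrt(n) (x(n) = sqrt(2*n) = sqrt(2)*sqrt(n))
x(M) - 1*(-20669) = sqrt(2)*sqrt(16) - 1*(-20669) = sqrt(2)*4 + 20669 = 4*sqrt(2) + 20669 = 20669 + 4*sqrt(2)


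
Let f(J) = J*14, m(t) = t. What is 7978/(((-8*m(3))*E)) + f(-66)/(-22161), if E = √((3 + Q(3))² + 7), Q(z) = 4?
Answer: 308/7387 - 3989*√14/336 ≈ -44.379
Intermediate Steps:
f(J) = 14*J
E = 2*√14 (E = √((3 + 4)² + 7) = √(7² + 7) = √(49 + 7) = √56 = 2*√14 ≈ 7.4833)
7978/(((-8*m(3))*E)) + f(-66)/(-22161) = 7978/(((-8*3)*(2*√14))) + (14*(-66))/(-22161) = 7978/((-48*√14)) - 924*(-1/22161) = 7978/((-48*√14)) + 308/7387 = 7978*(-√14/672) + 308/7387 = -3989*√14/336 + 308/7387 = 308/7387 - 3989*√14/336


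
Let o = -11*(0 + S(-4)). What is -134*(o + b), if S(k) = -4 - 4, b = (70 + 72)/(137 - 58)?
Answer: -950596/79 ≈ -12033.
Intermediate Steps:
b = 142/79 ≈ 1.7975
S(k) = -8
o = 88 (o = -11*(0 - 8) = -11*(-8) = 88)
-134*(o + b) = -134*(88 + 142/79) = -134*7094/79 = -950596/79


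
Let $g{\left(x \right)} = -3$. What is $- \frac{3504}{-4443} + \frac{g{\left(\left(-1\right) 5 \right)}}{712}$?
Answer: $\frac{827173}{1054472} \approx 0.78444$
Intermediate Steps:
$- \frac{3504}{-4443} + \frac{g{\left(\left(-1\right) 5 \right)}}{712} = - \frac{3504}{-4443} - \frac{3}{712} = \left(-3504\right) \left(- \frac{1}{4443}\right) - \frac{3}{712} = \frac{1168}{1481} - \frac{3}{712} = \frac{827173}{1054472}$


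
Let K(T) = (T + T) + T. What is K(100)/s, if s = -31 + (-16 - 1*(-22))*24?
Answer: 300/113 ≈ 2.6549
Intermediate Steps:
K(T) = 3*T (K(T) = 2*T + T = 3*T)
s = 113 (s = -31 + (-16 + 22)*24 = -31 + 6*24 = -31 + 144 = 113)
K(100)/s = (3*100)/113 = 300*(1/113) = 300/113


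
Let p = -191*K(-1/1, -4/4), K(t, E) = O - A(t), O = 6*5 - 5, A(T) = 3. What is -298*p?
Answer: 1252196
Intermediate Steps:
O = 25 (O = 30 - 5 = 25)
K(t, E) = 22 (K(t, E) = 25 - 1*3 = 25 - 3 = 22)
p = -4202 (p = -191*22 = -4202)
-298*p = -298*(-4202) = 1252196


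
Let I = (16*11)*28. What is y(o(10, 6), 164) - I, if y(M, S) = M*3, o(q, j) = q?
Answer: -4898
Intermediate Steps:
y(M, S) = 3*M
I = 4928 (I = 176*28 = 4928)
y(o(10, 6), 164) - I = 3*10 - 1*4928 = 30 - 4928 = -4898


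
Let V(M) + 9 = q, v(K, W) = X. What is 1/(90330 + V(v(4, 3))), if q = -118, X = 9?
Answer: 1/90203 ≈ 1.1086e-5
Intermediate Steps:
v(K, W) = 9
V(M) = -127 (V(M) = -9 - 118 = -127)
1/(90330 + V(v(4, 3))) = 1/(90330 - 127) = 1/90203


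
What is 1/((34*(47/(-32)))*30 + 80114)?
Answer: 8/628927 ≈ 1.2720e-5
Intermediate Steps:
1/((34*(47/(-32)))*30 + 80114) = 1/((34*(47*(-1/32)))*30 + 80114) = 1/((34*(-47/32))*30 + 80114) = 1/(-799/16*30 + 80114) = 1/(-11985/8 + 80114) = 1/(628927/8) = 8/628927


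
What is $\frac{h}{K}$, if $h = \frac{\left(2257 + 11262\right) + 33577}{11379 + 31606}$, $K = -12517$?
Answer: $- \frac{47096}{538043245} \approx -8.7532 \cdot 10^{-5}$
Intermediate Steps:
$h = \frac{47096}{42985}$ ($h = \frac{13519 + 33577}{42985} = 47096 \cdot \frac{1}{42985} = \frac{47096}{42985} \approx 1.0956$)
$\frac{h}{K} = \frac{47096}{42985 \left(-12517\right)} = \frac{47096}{42985} \left(- \frac{1}{12517}\right) = - \frac{47096}{538043245}$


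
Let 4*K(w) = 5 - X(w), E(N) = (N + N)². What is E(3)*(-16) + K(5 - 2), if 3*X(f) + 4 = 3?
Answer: -1724/3 ≈ -574.67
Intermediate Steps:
X(f) = -⅓ (X(f) = -4/3 + (⅓)*3 = -4/3 + 1 = -⅓)
E(N) = 4*N² (E(N) = (2*N)² = 4*N²)
K(w) = 4/3 (K(w) = (5 - 1*(-⅓))/4 = (5 + ⅓)/4 = (¼)*(16/3) = 4/3)
E(3)*(-16) + K(5 - 2) = (4*3²)*(-16) + 4/3 = (4*9)*(-16) + 4/3 = 36*(-16) + 4/3 = -576 + 4/3 = -1724/3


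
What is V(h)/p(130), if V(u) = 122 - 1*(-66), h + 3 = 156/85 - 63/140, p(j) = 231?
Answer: 188/231 ≈ 0.81385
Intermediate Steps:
h = -549/340 (h = -3 + (156/85 - 63/140) = -3 + (156*(1/85) - 63*1/140) = -3 + (156/85 - 9/20) = -3 + 471/340 = -549/340 ≈ -1.6147)
V(u) = 188 (V(u) = 122 + 66 = 188)
V(h)/p(130) = 188/231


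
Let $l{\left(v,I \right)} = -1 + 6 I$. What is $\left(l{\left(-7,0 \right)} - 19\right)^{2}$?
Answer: $400$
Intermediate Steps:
$\left(l{\left(-7,0 \right)} - 19\right)^{2} = \left(\left(-1 + 6 \cdot 0\right) - 19\right)^{2} = \left(\left(-1 + 0\right) - 19\right)^{2} = \left(-1 - 19\right)^{2} = \left(-20\right)^{2} = 400$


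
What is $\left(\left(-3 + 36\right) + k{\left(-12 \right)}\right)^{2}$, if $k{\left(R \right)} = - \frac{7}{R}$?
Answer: $\frac{162409}{144} \approx 1127.8$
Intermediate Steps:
$\left(\left(-3 + 36\right) + k{\left(-12 \right)}\right)^{2} = \left(\left(-3 + 36\right) - \frac{7}{-12}\right)^{2} = \left(33 - - \frac{7}{12}\right)^{2} = \left(33 + \frac{7}{12}\right)^{2} = \left(\frac{403}{12}\right)^{2} = \frac{162409}{144}$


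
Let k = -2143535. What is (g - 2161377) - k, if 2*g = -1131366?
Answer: -583525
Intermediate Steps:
g = -565683 (g = (1/2)*(-1131366) = -565683)
(g - 2161377) - k = (-565683 - 2161377) - 1*(-2143535) = -2727060 + 2143535 = -583525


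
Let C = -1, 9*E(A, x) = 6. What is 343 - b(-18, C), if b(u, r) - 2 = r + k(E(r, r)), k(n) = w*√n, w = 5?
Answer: 342 - 5*√6/3 ≈ 337.92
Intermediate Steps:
E(A, x) = ⅔ (E(A, x) = (⅑)*6 = ⅔)
k(n) = 5*√n
b(u, r) = 2 + r + 5*√6/3 (b(u, r) = 2 + (r + 5*√(⅔)) = 2 + (r + 5*(√6/3)) = 2 + (r + 5*√6/3) = 2 + r + 5*√6/3)
343 - b(-18, C) = 343 - (2 - 1 + 5*√6/3) = 343 - (1 + 5*√6/3) = 343 + (-1 - 5*√6/3) = 342 - 5*√6/3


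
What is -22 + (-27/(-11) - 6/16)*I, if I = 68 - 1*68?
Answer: -22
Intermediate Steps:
I = 0 (I = 68 - 68 = 0)
-22 + (-27/(-11) - 6/16)*I = -22 + (-27/(-11) - 6/16)*0 = -22 + (-27*(-1/11) - 6*1/16)*0 = -22 + (27/11 - 3/8)*0 = -22 + (183/88)*0 = -22 + 0 = -22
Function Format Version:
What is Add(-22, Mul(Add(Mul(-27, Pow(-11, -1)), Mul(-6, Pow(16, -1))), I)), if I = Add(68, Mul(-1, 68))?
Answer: -22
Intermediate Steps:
I = 0 (I = Add(68, -68) = 0)
Add(-22, Mul(Add(Mul(-27, Pow(-11, -1)), Mul(-6, Pow(16, -1))), I)) = Add(-22, Mul(Add(Mul(-27, Pow(-11, -1)), Mul(-6, Pow(16, -1))), 0)) = Add(-22, Mul(Add(Mul(-27, Rational(-1, 11)), Mul(-6, Rational(1, 16))), 0)) = Add(-22, Mul(Add(Rational(27, 11), Rational(-3, 8)), 0)) = Add(-22, Mul(Rational(183, 88), 0)) = Add(-22, 0) = -22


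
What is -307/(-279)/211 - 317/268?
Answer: -18579197/15776892 ≈ -1.1776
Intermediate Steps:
-307/(-279)/211 - 317/268 = -307*(-1/279)*(1/211) - 317*1/268 = (307/279)*(1/211) - 317/268 = 307/58869 - 317/268 = -18579197/15776892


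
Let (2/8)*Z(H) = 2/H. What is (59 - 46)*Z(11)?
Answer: 104/11 ≈ 9.4545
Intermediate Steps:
Z(H) = 8/H (Z(H) = 4*(2/H) = 8/H)
(59 - 46)*Z(11) = (59 - 46)*(8/11) = 13*(8*(1/11)) = 13*(8/11) = 104/11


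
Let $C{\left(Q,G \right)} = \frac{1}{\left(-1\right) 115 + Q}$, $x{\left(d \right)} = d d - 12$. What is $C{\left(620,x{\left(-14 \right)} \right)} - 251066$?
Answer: $- \frac{126788329}{505} \approx -2.5107 \cdot 10^{5}$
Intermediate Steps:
$x{\left(d \right)} = -12 + d^{2}$ ($x{\left(d \right)} = d^{2} - 12 = -12 + d^{2}$)
$C{\left(Q,G \right)} = \frac{1}{-115 + Q}$
$C{\left(620,x{\left(-14 \right)} \right)} - 251066 = \frac{1}{-115 + 620} - 251066 = \frac{1}{505} - 251066 = - \frac{126788329}{505}$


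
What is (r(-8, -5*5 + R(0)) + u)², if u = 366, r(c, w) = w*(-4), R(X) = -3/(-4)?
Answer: 214369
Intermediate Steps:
R(X) = ¾ (R(X) = -3*(-¼) = ¾)
r(c, w) = -4*w
(r(-8, -5*5 + R(0)) + u)² = (-4*(-5*5 + ¾) + 366)² = (-4*(-25 + ¾) + 366)² = (-4*(-97/4) + 366)² = (97 + 366)² = 463² = 214369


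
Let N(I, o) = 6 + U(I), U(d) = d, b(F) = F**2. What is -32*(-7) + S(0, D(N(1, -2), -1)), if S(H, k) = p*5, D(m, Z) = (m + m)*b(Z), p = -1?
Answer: 219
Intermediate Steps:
N(I, o) = 6 + I
D(m, Z) = 2*m*Z**2 (D(m, Z) = (m + m)*Z**2 = (2*m)*Z**2 = 2*m*Z**2)
S(H, k) = -5 (S(H, k) = -1*5 = -5)
-32*(-7) + S(0, D(N(1, -2), -1)) = -32*(-7) - 5 = 224 - 5 = 219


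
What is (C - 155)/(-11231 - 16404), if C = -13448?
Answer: 13603/27635 ≈ 0.49224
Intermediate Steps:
(C - 155)/(-11231 - 16404) = (-13448 - 155)/(-11231 - 16404) = -13603/(-27635) = -13603*(-1/27635) = 13603/27635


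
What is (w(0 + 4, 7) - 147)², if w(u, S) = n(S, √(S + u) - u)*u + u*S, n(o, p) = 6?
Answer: 9025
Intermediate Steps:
w(u, S) = 6*u + S*u (w(u, S) = 6*u + u*S = 6*u + S*u)
(w(0 + 4, 7) - 147)² = ((0 + 4)*(6 + 7) - 147)² = (4*13 - 147)² = (52 - 147)² = (-95)² = 9025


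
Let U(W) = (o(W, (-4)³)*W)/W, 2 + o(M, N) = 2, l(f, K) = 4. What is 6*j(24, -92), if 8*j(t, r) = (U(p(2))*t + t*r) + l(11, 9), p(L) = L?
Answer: -1653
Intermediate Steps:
o(M, N) = 0 (o(M, N) = -2 + 2 = 0)
U(W) = 0 (U(W) = (0*W)/W = 0/W = 0)
j(t, r) = ½ + r*t/8 (j(t, r) = ((0*t + t*r) + 4)/8 = ((0 + r*t) + 4)/8 = (r*t + 4)/8 = (4 + r*t)/8 = ½ + r*t/8)
6*j(24, -92) = 6*(½ + (⅛)*(-92)*24) = 6*(½ - 276) = 6*(-551/2) = -1653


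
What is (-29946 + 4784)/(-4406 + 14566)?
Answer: -12581/5080 ≈ -2.4766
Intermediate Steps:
(-29946 + 4784)/(-4406 + 14566) = -25162/10160 = -25162*1/10160 = -12581/5080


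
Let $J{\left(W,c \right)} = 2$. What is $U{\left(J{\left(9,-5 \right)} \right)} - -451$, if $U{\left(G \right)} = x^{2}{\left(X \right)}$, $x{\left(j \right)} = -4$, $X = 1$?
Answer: $467$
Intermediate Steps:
$U{\left(G \right)} = 16$ ($U{\left(G \right)} = \left(-4\right)^{2} = 16$)
$U{\left(J{\left(9,-5 \right)} \right)} - -451 = 16 - -451 = 16 + 451 = 467$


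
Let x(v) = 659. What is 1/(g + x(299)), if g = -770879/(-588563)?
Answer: 588563/388633896 ≈ 0.0015144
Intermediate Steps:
g = 770879/588563 (g = -770879*(-1/588563) = 770879/588563 ≈ 1.3098)
1/(g + x(299)) = 1/(770879/588563 + 659) = 1/(388633896/588563) = 588563/388633896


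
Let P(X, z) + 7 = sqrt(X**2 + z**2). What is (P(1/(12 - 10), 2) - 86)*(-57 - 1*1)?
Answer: 5394 - 29*sqrt(17) ≈ 5274.4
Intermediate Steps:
P(X, z) = -7 + sqrt(X**2 + z**2)
(P(1/(12 - 10), 2) - 86)*(-57 - 1*1) = ((-7 + sqrt((1/(12 - 10))**2 + 2**2)) - 86)*(-57 - 1*1) = ((-7 + sqrt((1/2)**2 + 4)) - 86)*(-57 - 1) = ((-7 + sqrt((1/2)**2 + 4)) - 86)*(-58) = ((-7 + sqrt(1/4 + 4)) - 86)*(-58) = ((-7 + sqrt(17/4)) - 86)*(-58) = ((-7 + sqrt(17)/2) - 86)*(-58) = (-93 + sqrt(17)/2)*(-58) = 5394 - 29*sqrt(17)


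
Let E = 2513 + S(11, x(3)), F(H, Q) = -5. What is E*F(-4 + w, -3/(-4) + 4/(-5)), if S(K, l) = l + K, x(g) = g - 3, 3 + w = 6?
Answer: -12620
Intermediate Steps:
w = 3 (w = -3 + 6 = 3)
x(g) = -3 + g
S(K, l) = K + l
E = 2524 (E = 2513 + (11 + (-3 + 3)) = 2513 + (11 + 0) = 2513 + 11 = 2524)
E*F(-4 + w, -3/(-4) + 4/(-5)) = 2524*(-5) = -12620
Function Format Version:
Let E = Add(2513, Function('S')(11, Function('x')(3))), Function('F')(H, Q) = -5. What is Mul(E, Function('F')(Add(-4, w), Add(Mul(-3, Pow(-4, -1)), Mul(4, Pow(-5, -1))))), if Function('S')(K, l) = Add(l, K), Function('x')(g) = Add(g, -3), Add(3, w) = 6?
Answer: -12620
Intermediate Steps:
w = 3 (w = Add(-3, 6) = 3)
Function('x')(g) = Add(-3, g)
Function('S')(K, l) = Add(K, l)
E = 2524 (E = Add(2513, Add(11, Add(-3, 3))) = Add(2513, Add(11, 0)) = Add(2513, 11) = 2524)
Mul(E, Function('F')(Add(-4, w), Add(Mul(-3, Pow(-4, -1)), Mul(4, Pow(-5, -1))))) = Mul(2524, -5) = -12620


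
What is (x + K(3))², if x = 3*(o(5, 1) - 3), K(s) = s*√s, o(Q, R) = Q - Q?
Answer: 108 - 54*√3 ≈ 14.469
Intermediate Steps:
o(Q, R) = 0
K(s) = s^(3/2)
x = -9 (x = 3*(0 - 3) = 3*(-3) = -9)
(x + K(3))² = (-9 + 3^(3/2))² = (-9 + 3*√3)²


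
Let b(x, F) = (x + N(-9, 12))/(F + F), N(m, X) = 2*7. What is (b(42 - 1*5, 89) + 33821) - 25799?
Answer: 1427967/178 ≈ 8022.3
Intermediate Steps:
N(m, X) = 14
b(x, F) = (14 + x)/(2*F) (b(x, F) = (x + 14)/(F + F) = (14 + x)/((2*F)) = (14 + x)*(1/(2*F)) = (14 + x)/(2*F))
(b(42 - 1*5, 89) + 33821) - 25799 = ((½)*(14 + (42 - 1*5))/89 + 33821) - 25799 = ((½)*(1/89)*(14 + (42 - 5)) + 33821) - 25799 = ((½)*(1/89)*(14 + 37) + 33821) - 25799 = ((½)*(1/89)*51 + 33821) - 25799 = (51/178 + 33821) - 25799 = 6020189/178 - 25799 = 1427967/178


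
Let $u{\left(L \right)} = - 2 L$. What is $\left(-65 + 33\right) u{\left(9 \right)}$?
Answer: $576$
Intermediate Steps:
$\left(-65 + 33\right) u{\left(9 \right)} = \left(-65 + 33\right) \left(\left(-2\right) 9\right) = \left(-32\right) \left(-18\right) = 576$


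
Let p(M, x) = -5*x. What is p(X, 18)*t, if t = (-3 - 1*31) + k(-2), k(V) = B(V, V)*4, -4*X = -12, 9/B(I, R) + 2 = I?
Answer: 3870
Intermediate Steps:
B(I, R) = 9/(-2 + I)
X = 3 (X = -¼*(-12) = 3)
k(V) = 36/(-2 + V) (k(V) = (9/(-2 + V))*4 = 36/(-2 + V))
t = -43 (t = (-3 - 1*31) + 36/(-2 - 2) = (-3 - 31) + 36/(-4) = -34 + 36*(-¼) = -34 - 9 = -43)
p(X, 18)*t = -5*18*(-43) = -90*(-43) = 3870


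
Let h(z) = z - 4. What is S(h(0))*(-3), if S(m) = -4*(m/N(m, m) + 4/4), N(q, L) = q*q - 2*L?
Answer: 10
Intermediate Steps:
N(q, L) = q² - 2*L
h(z) = -4 + z
S(m) = -4 - 4*m/(m² - 2*m) (S(m) = -4*(m/(m² - 2*m) + 4/4) = -4*(m/(m² - 2*m) + 4*(¼)) = -4*(m/(m² - 2*m) + 1) = -4*(1 + m/(m² - 2*m)) = -4 - 4*m/(m² - 2*m))
S(h(0))*(-3) = (4*(1 - (-4 + 0))/(-2 + (-4 + 0)))*(-3) = (4*(1 - 1*(-4))/(-2 - 4))*(-3) = (4*(1 + 4)/(-6))*(-3) = (4*(-⅙)*5)*(-3) = -10/3*(-3) = 10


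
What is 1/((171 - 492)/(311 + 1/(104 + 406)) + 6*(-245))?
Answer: -158611/233321880 ≈ -0.00067979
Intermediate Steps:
1/((171 - 492)/(311 + 1/(104 + 406)) + 6*(-245)) = 1/(-321/(311 + 1/510) - 1470) = 1/(-321/158611/510 - 1470) = 1/(-321*510/158611 - 1470) = 1/(-163710/158611 - 1470) = 1/(-233321880/158611) = -158611/233321880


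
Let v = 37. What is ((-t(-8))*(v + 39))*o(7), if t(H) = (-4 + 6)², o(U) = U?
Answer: -2128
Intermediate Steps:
t(H) = 4 (t(H) = 2² = 4)
((-t(-8))*(v + 39))*o(7) = ((-1*4)*(37 + 39))*7 = -4*76*7 = -304*7 = -2128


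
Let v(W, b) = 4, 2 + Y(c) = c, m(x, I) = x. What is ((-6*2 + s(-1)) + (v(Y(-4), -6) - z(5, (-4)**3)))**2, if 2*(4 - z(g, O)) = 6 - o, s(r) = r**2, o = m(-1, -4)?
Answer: 225/4 ≈ 56.250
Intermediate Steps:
o = -1
Y(c) = -2 + c
z(g, O) = 1/2 (z(g, O) = 4 - (6 - 1*(-1))/2 = 4 - (6 + 1)/2 = 4 - 1/2*7 = 4 - 7/2 = 1/2)
((-6*2 + s(-1)) + (v(Y(-4), -6) - z(5, (-4)**3)))**2 = ((-6*2 + (-1)**2) + (4 - 1*1/2))**2 = ((-12 + 1) + (4 - 1/2))**2 = (-11 + 7/2)**2 = (-15/2)**2 = 225/4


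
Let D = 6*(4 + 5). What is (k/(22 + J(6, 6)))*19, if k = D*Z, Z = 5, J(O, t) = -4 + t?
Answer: 855/4 ≈ 213.75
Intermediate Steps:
D = 54 (D = 6*9 = 54)
k = 270 (k = 54*5 = 270)
(k/(22 + J(6, 6)))*19 = (270/(22 + (-4 + 6)))*19 = (270/(22 + 2))*19 = (270/24)*19 = ((1/24)*270)*19 = (45/4)*19 = 855/4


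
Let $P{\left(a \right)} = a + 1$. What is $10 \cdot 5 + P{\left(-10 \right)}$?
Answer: $41$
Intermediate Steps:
$P{\left(a \right)} = 1 + a$
$10 \cdot 5 + P{\left(-10 \right)} = 10 \cdot 5 + \left(1 - 10\right) = 50 - 9 = 41$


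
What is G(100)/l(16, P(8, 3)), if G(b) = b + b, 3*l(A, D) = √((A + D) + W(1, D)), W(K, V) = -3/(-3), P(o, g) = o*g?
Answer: 600*√41/41 ≈ 93.704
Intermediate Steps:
P(o, g) = g*o
W(K, V) = 1 (W(K, V) = -3*(-⅓) = 1)
l(A, D) = √(1 + A + D)/3 (l(A, D) = √((A + D) + 1)/3 = √(1 + A + D)/3)
G(b) = 2*b
G(100)/l(16, P(8, 3)) = (2*100)/((√(1 + 16 + 3*8)/3)) = 200/((√(1 + 16 + 24)/3)) = 200/((√41/3)) = 200*(3*√41/41) = 600*√41/41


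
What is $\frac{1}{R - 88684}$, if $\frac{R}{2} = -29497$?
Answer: $- \frac{1}{147678} \approx -6.7715 \cdot 10^{-6}$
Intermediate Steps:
$R = -58994$ ($R = 2 \left(-29497\right) = -58994$)
$\frac{1}{R - 88684} = \frac{1}{-58994 - 88684} = \frac{1}{-147678} = - \frac{1}{147678}$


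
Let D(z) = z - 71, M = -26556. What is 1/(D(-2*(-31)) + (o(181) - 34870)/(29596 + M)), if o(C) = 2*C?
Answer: -760/15467 ≈ -0.049137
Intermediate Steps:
D(z) = -71 + z
1/(D(-2*(-31)) + (o(181) - 34870)/(29596 + M)) = 1/((-71 - 2*(-31)) + (2*181 - 34870)/(29596 - 26556)) = 1/((-71 + 62) + (362 - 34870)/3040) = 1/(-9 - 34508*1/3040) = 1/(-9 - 8627/760) = 1/(-15467/760) = -760/15467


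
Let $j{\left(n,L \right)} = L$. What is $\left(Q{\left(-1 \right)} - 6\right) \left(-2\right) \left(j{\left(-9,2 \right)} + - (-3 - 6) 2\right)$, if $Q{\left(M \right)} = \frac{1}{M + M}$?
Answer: $260$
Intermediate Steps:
$Q{\left(M \right)} = \frac{1}{2 M}$
$\left(Q{\left(-1 \right)} - 6\right) \left(-2\right) \left(j{\left(-9,2 \right)} + - (-3 - 6) 2\right) = \left(\frac{1}{2 \left(-1\right)} - 6\right) \left(-2\right) \left(2 + - (-3 - 6) 2\right) = \left(\frac{1}{2} \left(-1\right) - 6\right) \left(-2\right) \left(2 + - (-3 - 6) 2\right) = \left(- \frac{1}{2} - 6\right) \left(-2\right) \left(2 + \left(-1\right) \left(-9\right) 2\right) = \left(- \frac{13}{2}\right) \left(-2\right) \left(2 + 9 \cdot 2\right) = 13 \left(2 + 18\right) = 13 \cdot 20 = 260$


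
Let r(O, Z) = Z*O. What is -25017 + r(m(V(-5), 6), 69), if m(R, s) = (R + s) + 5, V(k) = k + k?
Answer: -24948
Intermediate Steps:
V(k) = 2*k
m(R, s) = 5 + R + s
r(O, Z) = O*Z
-25017 + r(m(V(-5), 6), 69) = -25017 + (5 + 2*(-5) + 6)*69 = -25017 + (5 - 10 + 6)*69 = -25017 + 1*69 = -25017 + 69 = -24948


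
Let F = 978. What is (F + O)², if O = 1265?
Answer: 5031049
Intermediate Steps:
(F + O)² = (978 + 1265)² = 2243² = 5031049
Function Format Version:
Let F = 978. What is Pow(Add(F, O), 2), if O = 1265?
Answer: 5031049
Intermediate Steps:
Pow(Add(F, O), 2) = Pow(Add(978, 1265), 2) = Pow(2243, 2) = 5031049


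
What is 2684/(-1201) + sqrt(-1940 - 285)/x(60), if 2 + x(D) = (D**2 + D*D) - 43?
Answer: -2684/1201 + I*sqrt(89)/1431 ≈ -2.2348 + 0.0065926*I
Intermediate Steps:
x(D) = -45 + 2*D**2 (x(D) = -2 + ((D**2 + D*D) - 43) = -2 + ((D**2 + D**2) - 43) = -2 + (2*D**2 - 43) = -2 + (-43 + 2*D**2) = -45 + 2*D**2)
2684/(-1201) + sqrt(-1940 - 285)/x(60) = 2684/(-1201) + sqrt(-1940 - 285)/(-45 + 2*60**2) = 2684*(-1/1201) + sqrt(-2225)/(-45 + 2*3600) = -2684/1201 + (5*I*sqrt(89))/(-45 + 7200) = -2684/1201 + (5*I*sqrt(89))/7155 = -2684/1201 + (5*I*sqrt(89))*(1/7155) = -2684/1201 + I*sqrt(89)/1431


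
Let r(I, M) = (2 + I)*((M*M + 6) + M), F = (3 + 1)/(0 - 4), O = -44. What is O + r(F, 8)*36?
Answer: 2764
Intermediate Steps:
F = -1 (F = 4/(-4) = 4*(-¼) = -1)
r(I, M) = (2 + I)*(6 + M + M²) (r(I, M) = (2 + I)*((M² + 6) + M) = (2 + I)*((6 + M²) + M) = (2 + I)*(6 + M + M²))
O + r(F, 8)*36 = -44 + (12 + 2*8 + 2*8² + 6*(-1) - 1*8 - 1*8²)*36 = -44 + (12 + 16 + 2*64 - 6 - 8 - 1*64)*36 = -44 + (12 + 16 + 128 - 6 - 8 - 64)*36 = -44 + 78*36 = -44 + 2808 = 2764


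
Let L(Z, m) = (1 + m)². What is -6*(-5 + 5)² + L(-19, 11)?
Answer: 144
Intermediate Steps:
-6*(-5 + 5)² + L(-19, 11) = -6*(-5 + 5)² + (1 + 11)² = -6*0² + 12² = -6*0 + 144 = 0 + 144 = 144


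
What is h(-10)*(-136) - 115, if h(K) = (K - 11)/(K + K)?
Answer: -1289/5 ≈ -257.80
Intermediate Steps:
h(K) = (-11 + K)/(2*K) (h(K) = (-11 + K)/((2*K)) = (-11 + K)*(1/(2*K)) = (-11 + K)/(2*K))
h(-10)*(-136) - 115 = ((1/2)*(-11 - 10)/(-10))*(-136) - 115 = ((1/2)*(-1/10)*(-21))*(-136) - 115 = (21/20)*(-136) - 115 = -714/5 - 115 = -1289/5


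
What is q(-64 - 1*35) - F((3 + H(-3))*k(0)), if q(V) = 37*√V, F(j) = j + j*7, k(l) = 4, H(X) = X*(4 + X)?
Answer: 111*I*√11 ≈ 368.15*I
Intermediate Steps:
F(j) = 8*j (F(j) = j + 7*j = 8*j)
q(-64 - 1*35) - F((3 + H(-3))*k(0)) = 37*√(-64 - 1*35) - 8*(3 - 3*(4 - 3))*4 = 37*√(-64 - 35) - 8*(3 - 3*1)*4 = 37*√(-99) - 8*(3 - 3)*4 = 37*(3*I*√11) - 8*0*4 = 111*I*√11 - 8*0 = 111*I*√11 - 1*0 = 111*I*√11 + 0 = 111*I*√11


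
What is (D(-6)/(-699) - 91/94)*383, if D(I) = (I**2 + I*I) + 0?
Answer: -8984797/21902 ≈ -410.23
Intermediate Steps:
D(I) = 2*I**2 (D(I) = (I**2 + I**2) + 0 = 2*I**2 + 0 = 2*I**2)
(D(-6)/(-699) - 91/94)*383 = ((2*(-6)**2)/(-699) - 91/94)*383 = ((2*36)*(-1/699) - 91*1/94)*383 = (72*(-1/699) - 91/94)*383 = (-24/233 - 91/94)*383 = -23459/21902*383 = -8984797/21902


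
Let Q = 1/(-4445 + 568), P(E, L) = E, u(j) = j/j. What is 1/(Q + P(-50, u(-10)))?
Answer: -3877/193851 ≈ -0.020000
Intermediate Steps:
u(j) = 1
Q = -1/3877 (Q = 1/(-3877) = -1/3877 ≈ -0.00025793)
1/(Q + P(-50, u(-10))) = 1/(-1/3877 - 50) = 1/(-193851/3877) = -3877/193851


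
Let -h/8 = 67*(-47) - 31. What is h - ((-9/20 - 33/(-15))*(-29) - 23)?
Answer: 102055/4 ≈ 25514.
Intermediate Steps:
h = 25440 (h = -8*(67*(-47) - 31) = -8*(-3149 - 31) = -8*(-3180) = 25440)
h - ((-9/20 - 33/(-15))*(-29) - 23) = 25440 - ((-9/20 - 33/(-15))*(-29) - 23) = 25440 - ((-9*1/20 - 33*(-1/15))*(-29) - 23) = 25440 - ((-9/20 + 11/5)*(-29) - 23) = 25440 - ((7/4)*(-29) - 23) = 25440 - (-203/4 - 23) = 25440 - 1*(-295/4) = 25440 + 295/4 = 102055/4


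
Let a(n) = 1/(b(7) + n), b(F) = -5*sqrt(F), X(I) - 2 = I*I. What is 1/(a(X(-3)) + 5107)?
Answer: 275767/1408285891 + 5*sqrt(7)/1408285891 ≈ 0.00019583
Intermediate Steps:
X(I) = 2 + I**2 (X(I) = 2 + I*I = 2 + I**2)
a(n) = 1/(n - 5*sqrt(7)) (a(n) = 1/(-5*sqrt(7) + n) = 1/(n - 5*sqrt(7)))
1/(a(X(-3)) + 5107) = 1/(1/((2 + (-3)**2) - 5*sqrt(7)) + 5107) = 1/(1/((2 + 9) - 5*sqrt(7)) + 5107) = 1/(1/(11 - 5*sqrt(7)) + 5107) = 1/(5107 + 1/(11 - 5*sqrt(7)))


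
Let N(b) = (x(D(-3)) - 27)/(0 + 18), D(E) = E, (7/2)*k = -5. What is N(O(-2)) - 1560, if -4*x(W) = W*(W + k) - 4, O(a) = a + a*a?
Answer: -787061/504 ≈ -1561.6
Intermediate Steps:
k = -10/7 (k = (2/7)*(-5) = -10/7 ≈ -1.4286)
O(a) = a + a**2
x(W) = 1 - W*(-10/7 + W)/4 (x(W) = -(W*(W - 10/7) - 4)/4 = -(W*(-10/7 + W) - 4)/4 = -(-4 + W*(-10/7 + W))/4 = 1 - W*(-10/7 + W)/4)
N(b) = -821/504 (N(b) = ((1 - 1/4*(-3)**2 + (5/14)*(-3)) - 27)/(0 + 18) = ((1 - 1/4*9 - 15/14) - 27)/18 = ((1 - 9/4 - 15/14) - 27)*(1/18) = (-65/28 - 27)*(1/18) = -821/28*1/18 = -821/504)
N(O(-2)) - 1560 = -821/504 - 1560 = -787061/504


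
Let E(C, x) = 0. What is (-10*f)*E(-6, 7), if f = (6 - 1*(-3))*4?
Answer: 0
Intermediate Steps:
f = 36 (f = (6 + 3)*4 = 9*4 = 36)
(-10*f)*E(-6, 7) = -10*36*0 = -360*0 = 0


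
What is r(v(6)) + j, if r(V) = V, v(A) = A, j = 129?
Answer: 135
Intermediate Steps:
r(v(6)) + j = 6 + 129 = 135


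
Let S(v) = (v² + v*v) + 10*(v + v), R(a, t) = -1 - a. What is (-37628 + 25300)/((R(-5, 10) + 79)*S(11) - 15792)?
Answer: -6164/11277 ≈ -0.54660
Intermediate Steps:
S(v) = 2*v² + 20*v (S(v) = (v² + v²) + 10*(2*v) = 2*v² + 20*v)
(-37628 + 25300)/((R(-5, 10) + 79)*S(11) - 15792) = (-37628 + 25300)/(((-1 - 1*(-5)) + 79)*(2*11*(10 + 11)) - 15792) = -12328/(((-1 + 5) + 79)*(2*11*21) - 15792) = -12328/((4 + 79)*462 - 15792) = -12328/(83*462 - 15792) = -12328/(38346 - 15792) = -12328/22554 = -12328*1/22554 = -6164/11277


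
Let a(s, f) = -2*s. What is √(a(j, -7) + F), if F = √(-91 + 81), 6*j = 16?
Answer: √(-48 + 9*I*√10)/3 ≈ 0.65842 + 2.4014*I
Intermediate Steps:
j = 8/3 (j = (⅙)*16 = 8/3 ≈ 2.6667)
F = I*√10 (F = √(-10) = I*√10 ≈ 3.1623*I)
√(a(j, -7) + F) = √(-2*8/3 + I*√10) = √(-16/3 + I*√10)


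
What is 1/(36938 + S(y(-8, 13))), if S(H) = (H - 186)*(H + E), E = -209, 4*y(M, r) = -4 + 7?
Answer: 16/1208261 ≈ 1.3242e-5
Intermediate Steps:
y(M, r) = ¾ (y(M, r) = (-4 + 7)/4 = (¼)*3 = ¾)
S(H) = (-209 + H)*(-186 + H) (S(H) = (H - 186)*(H - 209) = (-186 + H)*(-209 + H) = (-209 + H)*(-186 + H))
1/(36938 + S(y(-8, 13))) = 1/(36938 + (38874 + (¾)² - 395*¾)) = 1/(36938 + (38874 + 9/16 - 1185/4)) = 1/(36938 + 617253/16) = 1/(1208261/16) = 16/1208261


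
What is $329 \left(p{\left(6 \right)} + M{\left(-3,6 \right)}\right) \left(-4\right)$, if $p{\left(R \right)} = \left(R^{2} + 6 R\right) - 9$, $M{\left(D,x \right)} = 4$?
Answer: $-88172$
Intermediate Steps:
$p{\left(R \right)} = -9 + R^{2} + 6 R$ ($p{\left(R \right)} = \left(R^{2} + 6 R\right) - 9 = -9 + R^{2} + 6 R$)
$329 \left(p{\left(6 \right)} + M{\left(-3,6 \right)}\right) \left(-4\right) = 329 \left(\left(-9 + 6^{2} + 6 \cdot 6\right) + 4\right) \left(-4\right) = 329 \left(\left(-9 + 36 + 36\right) + 4\right) \left(-4\right) = 329 \left(63 + 4\right) \left(-4\right) = 329 \cdot 67 \left(-4\right) = 329 \left(-268\right) = -88172$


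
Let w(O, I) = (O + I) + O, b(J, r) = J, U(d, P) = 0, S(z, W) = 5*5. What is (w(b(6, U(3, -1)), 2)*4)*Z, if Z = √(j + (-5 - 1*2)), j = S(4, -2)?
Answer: 168*√2 ≈ 237.59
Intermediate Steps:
S(z, W) = 25
j = 25
w(O, I) = I + 2*O (w(O, I) = (I + O) + O = I + 2*O)
Z = 3*√2 (Z = √(25 + (-5 - 1*2)) = √(25 + (-5 - 2)) = √(25 - 7) = √18 = 3*√2 ≈ 4.2426)
(w(b(6, U(3, -1)), 2)*4)*Z = ((2 + 2*6)*4)*(3*√2) = ((2 + 12)*4)*(3*√2) = (14*4)*(3*√2) = 56*(3*√2) = 168*√2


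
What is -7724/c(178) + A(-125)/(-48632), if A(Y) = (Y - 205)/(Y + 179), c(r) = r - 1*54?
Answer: -845173823/13568328 ≈ -62.290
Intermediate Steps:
c(r) = -54 + r (c(r) = r - 54 = -54 + r)
A(Y) = (-205 + Y)/(179 + Y)
-7724/c(178) + A(-125)/(-48632) = -7724/(-54 + 178) + ((-205 - 125)/(179 - 125))/(-48632) = -7724/124 + (-330/54)*(-1/48632) = -7724*1/124 + ((1/54)*(-330))*(-1/48632) = -1931/31 - 55/9*(-1/48632) = -1931/31 + 55/437688 = -845173823/13568328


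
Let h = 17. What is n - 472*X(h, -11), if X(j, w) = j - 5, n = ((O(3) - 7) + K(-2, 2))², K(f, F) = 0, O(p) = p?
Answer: -5648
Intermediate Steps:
n = 16 (n = ((3 - 7) + 0)² = (-4 + 0)² = (-4)² = 16)
X(j, w) = -5 + j
n - 472*X(h, -11) = 16 - 472*(-5 + 17) = 16 - 472*12 = 16 - 5664 = -5648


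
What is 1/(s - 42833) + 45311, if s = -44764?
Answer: 3969107666/87597 ≈ 45311.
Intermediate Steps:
1/(s - 42833) + 45311 = 1/(-44764 - 42833) + 45311 = 1/(-87597) + 45311 = -1/87597 + 45311 = 3969107666/87597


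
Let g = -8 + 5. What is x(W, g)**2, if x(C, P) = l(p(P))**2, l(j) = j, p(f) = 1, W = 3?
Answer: 1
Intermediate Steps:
g = -3
x(C, P) = 1 (x(C, P) = 1**2 = 1)
x(W, g)**2 = 1**2 = 1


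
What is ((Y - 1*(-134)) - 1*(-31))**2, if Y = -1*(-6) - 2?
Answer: 28561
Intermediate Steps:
Y = 4 (Y = 6 - 2 = 4)
((Y - 1*(-134)) - 1*(-31))**2 = ((4 - 1*(-134)) - 1*(-31))**2 = ((4 + 134) + 31)**2 = (138 + 31)**2 = 169**2 = 28561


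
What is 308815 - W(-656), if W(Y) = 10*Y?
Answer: 315375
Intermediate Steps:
308815 - W(-656) = 308815 - 10*(-656) = 308815 - 1*(-6560) = 308815 + 6560 = 315375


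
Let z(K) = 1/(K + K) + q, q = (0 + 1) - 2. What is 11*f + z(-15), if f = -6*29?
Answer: -57451/30 ≈ -1915.0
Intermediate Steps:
f = -174
q = -1 (q = 1 - 2 = -1)
z(K) = -1 + 1/(2*K) (z(K) = 1/(K + K) - 1 = 1/(2*K) - 1 = -1 + 1/(2*K))
11*f + z(-15) = 11*(-174) + (½ - 1*(-15))/(-15) = -1914 - (½ + 15)/15 = -1914 - 1/15*31/2 = -1914 - 31/30 = -57451/30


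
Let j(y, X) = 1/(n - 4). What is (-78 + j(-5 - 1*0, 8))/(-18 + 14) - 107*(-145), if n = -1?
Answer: 310691/20 ≈ 15535.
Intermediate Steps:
j(y, X) = -1/5 (j(y, X) = 1/(-1 - 4) = 1/(-5) = -1/5)
(-78 + j(-5 - 1*0, 8))/(-18 + 14) - 107*(-145) = (-78 - 1/5)/(-18 + 14) - 107*(-145) = -391/5/(-4) + 15515 = -391/5*(-1/4) + 15515 = 391/20 + 15515 = 310691/20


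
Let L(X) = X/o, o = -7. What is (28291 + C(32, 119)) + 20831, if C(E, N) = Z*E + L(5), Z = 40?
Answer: 352809/7 ≈ 50401.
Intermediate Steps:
L(X) = -X/7 (L(X) = X/(-7) = X*(-⅐) = -X/7)
C(E, N) = -5/7 + 40*E (C(E, N) = 40*E - ⅐*5 = 40*E - 5/7 = -5/7 + 40*E)
(28291 + C(32, 119)) + 20831 = (28291 + (-5/7 + 40*32)) + 20831 = (28291 + (-5/7 + 1280)) + 20831 = (28291 + 8955/7) + 20831 = 206992/7 + 20831 = 352809/7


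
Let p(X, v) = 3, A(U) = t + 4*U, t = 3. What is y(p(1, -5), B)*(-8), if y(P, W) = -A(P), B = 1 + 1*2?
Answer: 120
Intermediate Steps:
B = 3 (B = 1 + 2 = 3)
A(U) = 3 + 4*U
y(P, W) = -3 - 4*P (y(P, W) = -(3 + 4*P) = -3 - 4*P)
y(p(1, -5), B)*(-8) = (-3 - 4*3)*(-8) = (-3 - 12)*(-8) = -15*(-8) = 120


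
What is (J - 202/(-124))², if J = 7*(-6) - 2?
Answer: 6901129/3844 ≈ 1795.3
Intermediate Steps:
J = -44 (J = -42 - 2 = -44)
(J - 202/(-124))² = (-44 - 202/(-124))² = (-44 - 202*(-1/124))² = (-44 + 101/62)² = (-2627/62)² = 6901129/3844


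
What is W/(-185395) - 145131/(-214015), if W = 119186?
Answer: 279793991/7935462185 ≈ 0.035259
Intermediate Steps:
W/(-185395) - 145131/(-214015) = 119186/(-185395) - 145131/(-214015) = 119186*(-1/185395) - 145131*(-1/214015) = -119186/185395 + 145131/214015 = 279793991/7935462185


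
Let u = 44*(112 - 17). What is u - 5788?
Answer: -1608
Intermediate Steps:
u = 4180 (u = 44*95 = 4180)
u - 5788 = 4180 - 5788 = -1608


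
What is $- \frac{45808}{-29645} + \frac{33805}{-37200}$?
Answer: $\frac{802181}{1260336} \approx 0.63648$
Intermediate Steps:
$- \frac{45808}{-29645} + \frac{33805}{-37200} = \left(-45808\right) \left(- \frac{1}{29645}\right) + 33805 \left(- \frac{1}{37200}\right) = \frac{6544}{4235} - \frac{6761}{7440} = \frac{802181}{1260336}$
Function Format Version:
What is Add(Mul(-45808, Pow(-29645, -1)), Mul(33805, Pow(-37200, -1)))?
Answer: Rational(802181, 1260336) ≈ 0.63648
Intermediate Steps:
Add(Mul(-45808, Pow(-29645, -1)), Mul(33805, Pow(-37200, -1))) = Add(Mul(-45808, Rational(-1, 29645)), Mul(33805, Rational(-1, 37200))) = Add(Rational(6544, 4235), Rational(-6761, 7440)) = Rational(802181, 1260336)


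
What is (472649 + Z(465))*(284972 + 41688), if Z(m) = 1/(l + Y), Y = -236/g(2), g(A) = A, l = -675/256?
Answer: 4768196832801260/30883 ≈ 1.5440e+11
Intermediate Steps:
l = -675/256 (l = -675*1/256 = -675/256 ≈ -2.6367)
Y = -118 (Y = -236/2 = -236*½ = -118)
Z(m) = -256/30883 (Z(m) = 1/(-675/256 - 118) = 1/(-30883/256) = -256/30883)
(472649 + Z(465))*(284972 + 41688) = (472649 - 256/30883)*(284972 + 41688) = (14596818811/30883)*326660 = 4768196832801260/30883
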